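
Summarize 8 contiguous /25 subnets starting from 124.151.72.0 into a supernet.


Original prefix: /25
Number of subnets: 8 = 2^3
New prefix = 25 - 3 = 22
Supernet: 124.151.72.0/22


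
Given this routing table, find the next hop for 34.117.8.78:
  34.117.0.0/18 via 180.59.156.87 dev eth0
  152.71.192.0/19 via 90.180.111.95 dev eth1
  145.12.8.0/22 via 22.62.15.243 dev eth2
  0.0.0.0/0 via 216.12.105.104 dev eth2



Longest prefix match for 34.117.8.78:
  /18 34.117.0.0: MATCH
  /19 152.71.192.0: no
  /22 145.12.8.0: no
  /0 0.0.0.0: MATCH
Selected: next-hop 180.59.156.87 via eth0 (matched /18)


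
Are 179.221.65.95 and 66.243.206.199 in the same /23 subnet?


Mask: 255.255.254.0
179.221.65.95 AND mask = 179.221.64.0
66.243.206.199 AND mask = 66.243.206.0
No, different subnets (179.221.64.0 vs 66.243.206.0)


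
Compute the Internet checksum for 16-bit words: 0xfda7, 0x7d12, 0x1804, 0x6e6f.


Sum all words (with carry folding):
+ 0xfda7 = 0xfda7
+ 0x7d12 = 0x7aba
+ 0x1804 = 0x92be
+ 0x6e6f = 0x012e
One's complement: ~0x012e
Checksum = 0xfed1


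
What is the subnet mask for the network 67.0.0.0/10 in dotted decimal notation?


/10 means 10 network bits, 22 host bits
Binary: 11111111110000000000000000000000
Mask: 255.192.0.0


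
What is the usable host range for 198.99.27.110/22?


Network: 198.99.24.0
Broadcast: 198.99.27.255
First usable = network + 1
Last usable = broadcast - 1
Range: 198.99.24.1 to 198.99.27.254


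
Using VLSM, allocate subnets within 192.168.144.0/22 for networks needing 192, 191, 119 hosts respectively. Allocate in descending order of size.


192 hosts -> /24 (254 usable): 192.168.144.0/24
191 hosts -> /24 (254 usable): 192.168.145.0/24
119 hosts -> /25 (126 usable): 192.168.146.0/25
Allocation: 192.168.144.0/24 (192 hosts, 254 usable); 192.168.145.0/24 (191 hosts, 254 usable); 192.168.146.0/25 (119 hosts, 126 usable)


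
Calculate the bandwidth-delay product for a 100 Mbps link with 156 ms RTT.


BDP = bandwidth * RTT
= 100 Mbps * 156 ms
= 100 * 1e6 * 156 / 1000 bits
= 15600000 bits
= 1950000 bytes
= 1904.2969 KB
BDP = 15600000 bits (1950000 bytes)


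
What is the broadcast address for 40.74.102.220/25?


Network: 40.74.102.128/25
Host bits = 7
Set all host bits to 1:
Broadcast: 40.74.102.255


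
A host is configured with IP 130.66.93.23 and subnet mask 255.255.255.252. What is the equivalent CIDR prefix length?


Binary: 11111111.11111111.11111111.11111100
Count leading 1s
Prefix: /30


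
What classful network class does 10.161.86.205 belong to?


First octet: 10
Binary: 00001010
0xxxxxxx -> Class A (1-126)
Class A, default mask 255.0.0.0 (/8)


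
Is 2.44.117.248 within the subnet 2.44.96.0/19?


Subnet network: 2.44.96.0
Test IP AND mask: 2.44.96.0
Yes, 2.44.117.248 is in 2.44.96.0/19


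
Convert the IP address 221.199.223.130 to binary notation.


221 = 11011101
199 = 11000111
223 = 11011111
130 = 10000010
Binary: 11011101.11000111.11011111.10000010


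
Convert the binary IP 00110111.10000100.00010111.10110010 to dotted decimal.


00110111 = 55
10000100 = 132
00010111 = 23
10110010 = 178
IP: 55.132.23.178


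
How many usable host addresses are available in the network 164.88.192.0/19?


Host bits = 32 - 19 = 13
Total addresses = 2^13 = 8192
Usable = total - 2 (network and broadcast)
Usable hosts: 8190


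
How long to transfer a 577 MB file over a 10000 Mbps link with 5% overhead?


Effective throughput = 10000 * (1 - 5/100) = 9500 Mbps
File size in Mb = 577 * 8 = 4616 Mb
Time = 4616 / 9500
Time = 0.4859 seconds


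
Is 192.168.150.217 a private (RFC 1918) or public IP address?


RFC 1918 private ranges:
  10.0.0.0/8 (10.0.0.0 - 10.255.255.255)
  172.16.0.0/12 (172.16.0.0 - 172.31.255.255)
  192.168.0.0/16 (192.168.0.0 - 192.168.255.255)
Private (in 192.168.0.0/16)


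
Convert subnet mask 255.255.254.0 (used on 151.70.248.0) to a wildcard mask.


Subnet mask: 255.255.254.0
Wildcard = 255.255.255.255 - subnet mask
255 - 255 = 0
255 - 255 = 0
255 - 254 = 1
255 - 0 = 255
Wildcard: 0.0.1.255


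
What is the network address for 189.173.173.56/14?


IP:   10111101.10101101.10101101.00111000
Mask: 11111111.11111100.00000000.00000000
AND operation:
Net:  10111101.10101100.00000000.00000000
Network: 189.172.0.0/14


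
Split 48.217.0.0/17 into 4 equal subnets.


New prefix = 17 + 2 = 19
Each subnet has 8192 addresses
  48.217.0.0/19
  48.217.32.0/19
  48.217.64.0/19
  48.217.96.0/19
Subnets: 48.217.0.0/19, 48.217.32.0/19, 48.217.64.0/19, 48.217.96.0/19


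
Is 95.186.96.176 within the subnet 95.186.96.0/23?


Subnet network: 95.186.96.0
Test IP AND mask: 95.186.96.0
Yes, 95.186.96.176 is in 95.186.96.0/23


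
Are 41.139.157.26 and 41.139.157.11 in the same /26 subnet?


Mask: 255.255.255.192
41.139.157.26 AND mask = 41.139.157.0
41.139.157.11 AND mask = 41.139.157.0
Yes, same subnet (41.139.157.0)


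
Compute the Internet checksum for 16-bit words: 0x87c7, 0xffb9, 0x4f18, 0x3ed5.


Sum all words (with carry folding):
+ 0x87c7 = 0x87c7
+ 0xffb9 = 0x8781
+ 0x4f18 = 0xd699
+ 0x3ed5 = 0x156f
One's complement: ~0x156f
Checksum = 0xea90


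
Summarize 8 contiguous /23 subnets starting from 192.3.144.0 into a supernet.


Original prefix: /23
Number of subnets: 8 = 2^3
New prefix = 23 - 3 = 20
Supernet: 192.3.144.0/20


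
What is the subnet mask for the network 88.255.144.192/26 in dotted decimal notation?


/26 means 26 network bits, 6 host bits
Binary: 11111111111111111111111111000000
Mask: 255.255.255.192


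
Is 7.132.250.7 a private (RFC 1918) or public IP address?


RFC 1918 private ranges:
  10.0.0.0/8 (10.0.0.0 - 10.255.255.255)
  172.16.0.0/12 (172.16.0.0 - 172.31.255.255)
  192.168.0.0/16 (192.168.0.0 - 192.168.255.255)
Public (not in any RFC 1918 range)


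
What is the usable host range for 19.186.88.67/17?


Network: 19.186.0.0
Broadcast: 19.186.127.255
First usable = network + 1
Last usable = broadcast - 1
Range: 19.186.0.1 to 19.186.127.254


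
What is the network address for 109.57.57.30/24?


IP:   01101101.00111001.00111001.00011110
Mask: 11111111.11111111.11111111.00000000
AND operation:
Net:  01101101.00111001.00111001.00000000
Network: 109.57.57.0/24


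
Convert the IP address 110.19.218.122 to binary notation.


110 = 01101110
19 = 00010011
218 = 11011010
122 = 01111010
Binary: 01101110.00010011.11011010.01111010


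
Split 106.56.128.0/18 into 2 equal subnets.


New prefix = 18 + 1 = 19
Each subnet has 8192 addresses
  106.56.128.0/19
  106.56.160.0/19
Subnets: 106.56.128.0/19, 106.56.160.0/19


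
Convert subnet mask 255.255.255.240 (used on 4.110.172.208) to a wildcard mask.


Subnet mask: 255.255.255.240
Wildcard = 255.255.255.255 - subnet mask
255 - 255 = 0
255 - 255 = 0
255 - 255 = 0
255 - 240 = 15
Wildcard: 0.0.0.15


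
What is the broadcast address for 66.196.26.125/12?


Network: 66.192.0.0/12
Host bits = 20
Set all host bits to 1:
Broadcast: 66.207.255.255


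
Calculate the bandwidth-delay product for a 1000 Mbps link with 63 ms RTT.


BDP = bandwidth * RTT
= 1000 Mbps * 63 ms
= 1000 * 1e6 * 63 / 1000 bits
= 63000000 bits
= 7875000 bytes
= 7690.4297 KB
BDP = 63000000 bits (7875000 bytes)


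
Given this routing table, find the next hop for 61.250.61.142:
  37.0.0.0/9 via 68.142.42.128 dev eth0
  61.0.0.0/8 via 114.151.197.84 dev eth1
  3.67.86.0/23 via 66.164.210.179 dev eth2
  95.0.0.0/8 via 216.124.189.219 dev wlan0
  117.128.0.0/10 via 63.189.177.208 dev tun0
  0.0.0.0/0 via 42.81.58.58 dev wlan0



Longest prefix match for 61.250.61.142:
  /9 37.0.0.0: no
  /8 61.0.0.0: MATCH
  /23 3.67.86.0: no
  /8 95.0.0.0: no
  /10 117.128.0.0: no
  /0 0.0.0.0: MATCH
Selected: next-hop 114.151.197.84 via eth1 (matched /8)


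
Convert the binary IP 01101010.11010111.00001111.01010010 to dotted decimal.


01101010 = 106
11010111 = 215
00001111 = 15
01010010 = 82
IP: 106.215.15.82


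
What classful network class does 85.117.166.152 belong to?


First octet: 85
Binary: 01010101
0xxxxxxx -> Class A (1-126)
Class A, default mask 255.0.0.0 (/8)


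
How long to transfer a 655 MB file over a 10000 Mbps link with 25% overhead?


Effective throughput = 10000 * (1 - 25/100) = 7500 Mbps
File size in Mb = 655 * 8 = 5240 Mb
Time = 5240 / 7500
Time = 0.6987 seconds


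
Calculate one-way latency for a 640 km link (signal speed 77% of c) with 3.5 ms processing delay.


Speed = 0.77 * 3e5 km/s = 231000 km/s
Propagation delay = 640 / 231000 = 0.0028 s = 2.7706 ms
Processing delay = 3.5 ms
Total one-way latency = 6.2706 ms


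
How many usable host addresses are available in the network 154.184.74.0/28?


Host bits = 32 - 28 = 4
Total addresses = 2^4 = 16
Usable = total - 2 (network and broadcast)
Usable hosts: 14


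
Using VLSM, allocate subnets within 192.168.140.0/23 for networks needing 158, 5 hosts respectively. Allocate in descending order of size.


158 hosts -> /24 (254 usable): 192.168.140.0/24
5 hosts -> /29 (6 usable): 192.168.141.0/29
Allocation: 192.168.140.0/24 (158 hosts, 254 usable); 192.168.141.0/29 (5 hosts, 6 usable)


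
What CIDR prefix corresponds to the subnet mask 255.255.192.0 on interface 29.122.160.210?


Binary: 11111111.11111111.11000000.00000000
Count leading 1s
Prefix: /18


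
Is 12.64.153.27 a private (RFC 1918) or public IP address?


RFC 1918 private ranges:
  10.0.0.0/8 (10.0.0.0 - 10.255.255.255)
  172.16.0.0/12 (172.16.0.0 - 172.31.255.255)
  192.168.0.0/16 (192.168.0.0 - 192.168.255.255)
Public (not in any RFC 1918 range)


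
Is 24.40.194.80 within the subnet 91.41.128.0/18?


Subnet network: 91.41.128.0
Test IP AND mask: 24.40.192.0
No, 24.40.194.80 is not in 91.41.128.0/18


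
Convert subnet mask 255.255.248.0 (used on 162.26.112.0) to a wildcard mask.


Subnet mask: 255.255.248.0
Wildcard = 255.255.255.255 - subnet mask
255 - 255 = 0
255 - 255 = 0
255 - 248 = 7
255 - 0 = 255
Wildcard: 0.0.7.255


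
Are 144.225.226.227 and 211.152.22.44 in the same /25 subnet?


Mask: 255.255.255.128
144.225.226.227 AND mask = 144.225.226.128
211.152.22.44 AND mask = 211.152.22.0
No, different subnets (144.225.226.128 vs 211.152.22.0)


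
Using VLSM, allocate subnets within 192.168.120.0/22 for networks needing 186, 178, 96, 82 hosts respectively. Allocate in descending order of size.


186 hosts -> /24 (254 usable): 192.168.120.0/24
178 hosts -> /24 (254 usable): 192.168.121.0/24
96 hosts -> /25 (126 usable): 192.168.122.0/25
82 hosts -> /25 (126 usable): 192.168.122.128/25
Allocation: 192.168.120.0/24 (186 hosts, 254 usable); 192.168.121.0/24 (178 hosts, 254 usable); 192.168.122.0/25 (96 hosts, 126 usable); 192.168.122.128/25 (82 hosts, 126 usable)


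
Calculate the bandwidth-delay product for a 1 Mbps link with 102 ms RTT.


BDP = bandwidth * RTT
= 1 Mbps * 102 ms
= 1 * 1e6 * 102 / 1000 bits
= 102000 bits
= 12750 bytes
= 12.4512 KB
BDP = 102000 bits (12750 bytes)


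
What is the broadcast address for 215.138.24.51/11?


Network: 215.128.0.0/11
Host bits = 21
Set all host bits to 1:
Broadcast: 215.159.255.255


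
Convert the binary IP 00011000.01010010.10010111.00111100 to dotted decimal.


00011000 = 24
01010010 = 82
10010111 = 151
00111100 = 60
IP: 24.82.151.60


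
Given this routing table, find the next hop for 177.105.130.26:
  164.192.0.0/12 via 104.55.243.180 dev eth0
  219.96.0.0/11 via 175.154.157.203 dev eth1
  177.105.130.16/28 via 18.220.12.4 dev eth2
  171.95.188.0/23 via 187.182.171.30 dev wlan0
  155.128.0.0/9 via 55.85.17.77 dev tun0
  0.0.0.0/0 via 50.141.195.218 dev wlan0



Longest prefix match for 177.105.130.26:
  /12 164.192.0.0: no
  /11 219.96.0.0: no
  /28 177.105.130.16: MATCH
  /23 171.95.188.0: no
  /9 155.128.0.0: no
  /0 0.0.0.0: MATCH
Selected: next-hop 18.220.12.4 via eth2 (matched /28)


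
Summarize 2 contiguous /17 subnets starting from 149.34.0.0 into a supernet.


Original prefix: /17
Number of subnets: 2 = 2^1
New prefix = 17 - 1 = 16
Supernet: 149.34.0.0/16


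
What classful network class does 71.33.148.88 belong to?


First octet: 71
Binary: 01000111
0xxxxxxx -> Class A (1-126)
Class A, default mask 255.0.0.0 (/8)


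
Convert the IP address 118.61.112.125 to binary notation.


118 = 01110110
61 = 00111101
112 = 01110000
125 = 01111101
Binary: 01110110.00111101.01110000.01111101


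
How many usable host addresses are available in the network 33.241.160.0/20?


Host bits = 32 - 20 = 12
Total addresses = 2^12 = 4096
Usable = total - 2 (network and broadcast)
Usable hosts: 4094


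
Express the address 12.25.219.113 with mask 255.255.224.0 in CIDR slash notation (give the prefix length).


Binary: 11111111.11111111.11100000.00000000
Count leading 1s
Prefix: /19


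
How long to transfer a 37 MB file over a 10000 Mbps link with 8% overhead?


Effective throughput = 10000 * (1 - 8/100) = 9200 Mbps
File size in Mb = 37 * 8 = 296 Mb
Time = 296 / 9200
Time = 0.0322 seconds


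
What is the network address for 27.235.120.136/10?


IP:   00011011.11101011.01111000.10001000
Mask: 11111111.11000000.00000000.00000000
AND operation:
Net:  00011011.11000000.00000000.00000000
Network: 27.192.0.0/10


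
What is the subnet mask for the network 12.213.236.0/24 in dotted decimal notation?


/24 means 24 network bits, 8 host bits
Binary: 11111111111111111111111100000000
Mask: 255.255.255.0


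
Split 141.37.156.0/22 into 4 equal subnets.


New prefix = 22 + 2 = 24
Each subnet has 256 addresses
  141.37.156.0/24
  141.37.157.0/24
  141.37.158.0/24
  141.37.159.0/24
Subnets: 141.37.156.0/24, 141.37.157.0/24, 141.37.158.0/24, 141.37.159.0/24


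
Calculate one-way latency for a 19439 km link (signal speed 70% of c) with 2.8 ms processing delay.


Speed = 0.7 * 3e5 km/s = 210000 km/s
Propagation delay = 19439 / 210000 = 0.0926 s = 92.5667 ms
Processing delay = 2.8 ms
Total one-way latency = 95.3667 ms


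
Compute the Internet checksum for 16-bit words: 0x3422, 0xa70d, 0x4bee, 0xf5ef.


Sum all words (with carry folding):
+ 0x3422 = 0x3422
+ 0xa70d = 0xdb2f
+ 0x4bee = 0x271e
+ 0xf5ef = 0x1d0e
One's complement: ~0x1d0e
Checksum = 0xe2f1


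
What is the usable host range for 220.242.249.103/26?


Network: 220.242.249.64
Broadcast: 220.242.249.127
First usable = network + 1
Last usable = broadcast - 1
Range: 220.242.249.65 to 220.242.249.126


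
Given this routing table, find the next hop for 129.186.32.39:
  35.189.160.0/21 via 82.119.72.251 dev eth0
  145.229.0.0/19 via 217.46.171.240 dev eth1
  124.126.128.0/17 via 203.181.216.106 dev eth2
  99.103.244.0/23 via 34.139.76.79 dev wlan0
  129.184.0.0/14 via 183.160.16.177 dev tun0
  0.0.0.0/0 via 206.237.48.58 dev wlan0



Longest prefix match for 129.186.32.39:
  /21 35.189.160.0: no
  /19 145.229.0.0: no
  /17 124.126.128.0: no
  /23 99.103.244.0: no
  /14 129.184.0.0: MATCH
  /0 0.0.0.0: MATCH
Selected: next-hop 183.160.16.177 via tun0 (matched /14)


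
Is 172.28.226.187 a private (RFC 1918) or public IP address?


RFC 1918 private ranges:
  10.0.0.0/8 (10.0.0.0 - 10.255.255.255)
  172.16.0.0/12 (172.16.0.0 - 172.31.255.255)
  192.168.0.0/16 (192.168.0.0 - 192.168.255.255)
Private (in 172.16.0.0/12)


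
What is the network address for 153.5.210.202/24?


IP:   10011001.00000101.11010010.11001010
Mask: 11111111.11111111.11111111.00000000
AND operation:
Net:  10011001.00000101.11010010.00000000
Network: 153.5.210.0/24


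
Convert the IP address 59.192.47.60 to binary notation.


59 = 00111011
192 = 11000000
47 = 00101111
60 = 00111100
Binary: 00111011.11000000.00101111.00111100


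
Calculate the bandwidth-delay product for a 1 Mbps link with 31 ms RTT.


BDP = bandwidth * RTT
= 1 Mbps * 31 ms
= 1 * 1e6 * 31 / 1000 bits
= 31000 bits
= 3875 bytes
= 3.7842 KB
BDP = 31000 bits (3875 bytes)


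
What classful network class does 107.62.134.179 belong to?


First octet: 107
Binary: 01101011
0xxxxxxx -> Class A (1-126)
Class A, default mask 255.0.0.0 (/8)


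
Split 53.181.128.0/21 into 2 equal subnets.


New prefix = 21 + 1 = 22
Each subnet has 1024 addresses
  53.181.128.0/22
  53.181.132.0/22
Subnets: 53.181.128.0/22, 53.181.132.0/22


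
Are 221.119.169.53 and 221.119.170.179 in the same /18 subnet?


Mask: 255.255.192.0
221.119.169.53 AND mask = 221.119.128.0
221.119.170.179 AND mask = 221.119.128.0
Yes, same subnet (221.119.128.0)


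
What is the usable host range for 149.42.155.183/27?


Network: 149.42.155.160
Broadcast: 149.42.155.191
First usable = network + 1
Last usable = broadcast - 1
Range: 149.42.155.161 to 149.42.155.190


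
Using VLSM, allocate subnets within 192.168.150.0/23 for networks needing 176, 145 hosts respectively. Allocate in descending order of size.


176 hosts -> /24 (254 usable): 192.168.150.0/24
145 hosts -> /24 (254 usable): 192.168.151.0/24
Allocation: 192.168.150.0/24 (176 hosts, 254 usable); 192.168.151.0/24 (145 hosts, 254 usable)


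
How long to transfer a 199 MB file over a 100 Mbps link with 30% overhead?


Effective throughput = 100 * (1 - 30/100) = 70 Mbps
File size in Mb = 199 * 8 = 1592 Mb
Time = 1592 / 70
Time = 22.7429 seconds


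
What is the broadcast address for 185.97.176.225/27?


Network: 185.97.176.224/27
Host bits = 5
Set all host bits to 1:
Broadcast: 185.97.176.255


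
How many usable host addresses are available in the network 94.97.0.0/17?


Host bits = 32 - 17 = 15
Total addresses = 2^15 = 32768
Usable = total - 2 (network and broadcast)
Usable hosts: 32766


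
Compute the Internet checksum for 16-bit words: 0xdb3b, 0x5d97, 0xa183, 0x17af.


Sum all words (with carry folding):
+ 0xdb3b = 0xdb3b
+ 0x5d97 = 0x38d3
+ 0xa183 = 0xda56
+ 0x17af = 0xf205
One's complement: ~0xf205
Checksum = 0x0dfa


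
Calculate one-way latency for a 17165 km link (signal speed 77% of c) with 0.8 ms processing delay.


Speed = 0.77 * 3e5 km/s = 231000 km/s
Propagation delay = 17165 / 231000 = 0.0743 s = 74.3074 ms
Processing delay = 0.8 ms
Total one-way latency = 75.1074 ms


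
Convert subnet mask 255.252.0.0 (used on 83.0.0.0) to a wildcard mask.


Subnet mask: 255.252.0.0
Wildcard = 255.255.255.255 - subnet mask
255 - 255 = 0
255 - 252 = 3
255 - 0 = 255
255 - 0 = 255
Wildcard: 0.3.255.255


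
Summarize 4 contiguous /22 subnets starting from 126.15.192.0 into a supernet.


Original prefix: /22
Number of subnets: 4 = 2^2
New prefix = 22 - 2 = 20
Supernet: 126.15.192.0/20


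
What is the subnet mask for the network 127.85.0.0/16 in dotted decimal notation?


/16 means 16 network bits, 16 host bits
Binary: 11111111111111110000000000000000
Mask: 255.255.0.0


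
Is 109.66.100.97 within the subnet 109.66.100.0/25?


Subnet network: 109.66.100.0
Test IP AND mask: 109.66.100.0
Yes, 109.66.100.97 is in 109.66.100.0/25


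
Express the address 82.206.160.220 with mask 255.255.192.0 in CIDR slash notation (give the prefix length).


Binary: 11111111.11111111.11000000.00000000
Count leading 1s
Prefix: /18


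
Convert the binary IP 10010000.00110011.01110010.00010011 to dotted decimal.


10010000 = 144
00110011 = 51
01110010 = 114
00010011 = 19
IP: 144.51.114.19


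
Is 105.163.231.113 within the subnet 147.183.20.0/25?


Subnet network: 147.183.20.0
Test IP AND mask: 105.163.231.0
No, 105.163.231.113 is not in 147.183.20.0/25


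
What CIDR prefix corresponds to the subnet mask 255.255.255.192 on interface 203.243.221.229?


Binary: 11111111.11111111.11111111.11000000
Count leading 1s
Prefix: /26


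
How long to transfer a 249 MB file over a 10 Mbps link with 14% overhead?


Effective throughput = 10 * (1 - 14/100) = 8.6 Mbps
File size in Mb = 249 * 8 = 1992 Mb
Time = 1992 / 8.6
Time = 231.6279 seconds


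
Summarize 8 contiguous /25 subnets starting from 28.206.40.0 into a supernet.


Original prefix: /25
Number of subnets: 8 = 2^3
New prefix = 25 - 3 = 22
Supernet: 28.206.40.0/22


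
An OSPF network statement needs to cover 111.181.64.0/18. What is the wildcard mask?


Subnet mask: 255.255.192.0
Wildcard = 255.255.255.255 - subnet mask
255 - 255 = 0
255 - 255 = 0
255 - 192 = 63
255 - 0 = 255
Wildcard: 0.0.63.255


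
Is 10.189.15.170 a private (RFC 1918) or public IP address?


RFC 1918 private ranges:
  10.0.0.0/8 (10.0.0.0 - 10.255.255.255)
  172.16.0.0/12 (172.16.0.0 - 172.31.255.255)
  192.168.0.0/16 (192.168.0.0 - 192.168.255.255)
Private (in 10.0.0.0/8)


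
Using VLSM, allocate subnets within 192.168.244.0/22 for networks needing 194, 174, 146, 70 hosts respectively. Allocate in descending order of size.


194 hosts -> /24 (254 usable): 192.168.244.0/24
174 hosts -> /24 (254 usable): 192.168.245.0/24
146 hosts -> /24 (254 usable): 192.168.246.0/24
70 hosts -> /25 (126 usable): 192.168.247.0/25
Allocation: 192.168.244.0/24 (194 hosts, 254 usable); 192.168.245.0/24 (174 hosts, 254 usable); 192.168.246.0/24 (146 hosts, 254 usable); 192.168.247.0/25 (70 hosts, 126 usable)


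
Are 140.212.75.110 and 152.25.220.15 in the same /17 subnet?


Mask: 255.255.128.0
140.212.75.110 AND mask = 140.212.0.0
152.25.220.15 AND mask = 152.25.128.0
No, different subnets (140.212.0.0 vs 152.25.128.0)


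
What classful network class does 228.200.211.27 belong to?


First octet: 228
Binary: 11100100
1110xxxx -> Class D (224-239)
Class D (multicast), default mask N/A


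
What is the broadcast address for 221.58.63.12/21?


Network: 221.58.56.0/21
Host bits = 11
Set all host bits to 1:
Broadcast: 221.58.63.255


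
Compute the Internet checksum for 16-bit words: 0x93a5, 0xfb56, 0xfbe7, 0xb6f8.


Sum all words (with carry folding):
+ 0x93a5 = 0x93a5
+ 0xfb56 = 0x8efc
+ 0xfbe7 = 0x8ae4
+ 0xb6f8 = 0x41dd
One's complement: ~0x41dd
Checksum = 0xbe22


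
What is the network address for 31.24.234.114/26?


IP:   00011111.00011000.11101010.01110010
Mask: 11111111.11111111.11111111.11000000
AND operation:
Net:  00011111.00011000.11101010.01000000
Network: 31.24.234.64/26


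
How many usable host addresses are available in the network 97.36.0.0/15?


Host bits = 32 - 15 = 17
Total addresses = 2^17 = 131072
Usable = total - 2 (network and broadcast)
Usable hosts: 131070


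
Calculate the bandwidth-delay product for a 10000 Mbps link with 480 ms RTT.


BDP = bandwidth * RTT
= 10000 Mbps * 480 ms
= 10000 * 1e6 * 480 / 1000 bits
= 4800000000 bits
= 600000000 bytes
= 585937.5 KB
BDP = 4800000000 bits (600000000 bytes)


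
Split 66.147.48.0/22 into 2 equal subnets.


New prefix = 22 + 1 = 23
Each subnet has 512 addresses
  66.147.48.0/23
  66.147.50.0/23
Subnets: 66.147.48.0/23, 66.147.50.0/23


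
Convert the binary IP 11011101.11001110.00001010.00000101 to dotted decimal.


11011101 = 221
11001110 = 206
00001010 = 10
00000101 = 5
IP: 221.206.10.5


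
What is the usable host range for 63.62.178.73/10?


Network: 63.0.0.0
Broadcast: 63.63.255.255
First usable = network + 1
Last usable = broadcast - 1
Range: 63.0.0.1 to 63.63.255.254


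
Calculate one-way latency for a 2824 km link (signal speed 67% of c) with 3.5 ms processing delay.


Speed = 0.67 * 3e5 km/s = 201000 km/s
Propagation delay = 2824 / 201000 = 0.014 s = 14.0498 ms
Processing delay = 3.5 ms
Total one-way latency = 17.5498 ms


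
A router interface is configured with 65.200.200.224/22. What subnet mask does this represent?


/22 means 22 network bits, 10 host bits
Binary: 11111111111111111111110000000000
Mask: 255.255.252.0


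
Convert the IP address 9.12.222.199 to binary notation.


9 = 00001001
12 = 00001100
222 = 11011110
199 = 11000111
Binary: 00001001.00001100.11011110.11000111


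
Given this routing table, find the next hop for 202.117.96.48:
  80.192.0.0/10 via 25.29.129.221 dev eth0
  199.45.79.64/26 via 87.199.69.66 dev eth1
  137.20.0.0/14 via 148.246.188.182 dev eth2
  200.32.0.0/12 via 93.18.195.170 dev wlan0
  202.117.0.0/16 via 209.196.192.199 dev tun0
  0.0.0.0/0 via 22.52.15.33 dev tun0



Longest prefix match for 202.117.96.48:
  /10 80.192.0.0: no
  /26 199.45.79.64: no
  /14 137.20.0.0: no
  /12 200.32.0.0: no
  /16 202.117.0.0: MATCH
  /0 0.0.0.0: MATCH
Selected: next-hop 209.196.192.199 via tun0 (matched /16)


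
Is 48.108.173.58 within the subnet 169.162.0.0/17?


Subnet network: 169.162.0.0
Test IP AND mask: 48.108.128.0
No, 48.108.173.58 is not in 169.162.0.0/17


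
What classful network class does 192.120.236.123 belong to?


First octet: 192
Binary: 11000000
110xxxxx -> Class C (192-223)
Class C, default mask 255.255.255.0 (/24)


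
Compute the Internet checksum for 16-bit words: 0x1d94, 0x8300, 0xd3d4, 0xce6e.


Sum all words (with carry folding):
+ 0x1d94 = 0x1d94
+ 0x8300 = 0xa094
+ 0xd3d4 = 0x7469
+ 0xce6e = 0x42d8
One's complement: ~0x42d8
Checksum = 0xbd27


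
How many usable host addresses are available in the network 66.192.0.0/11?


Host bits = 32 - 11 = 21
Total addresses = 2^21 = 2097152
Usable = total - 2 (network and broadcast)
Usable hosts: 2097150


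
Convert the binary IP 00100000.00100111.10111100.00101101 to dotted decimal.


00100000 = 32
00100111 = 39
10111100 = 188
00101101 = 45
IP: 32.39.188.45


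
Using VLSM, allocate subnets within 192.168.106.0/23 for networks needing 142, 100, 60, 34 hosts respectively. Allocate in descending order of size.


142 hosts -> /24 (254 usable): 192.168.106.0/24
100 hosts -> /25 (126 usable): 192.168.107.0/25
60 hosts -> /26 (62 usable): 192.168.107.128/26
34 hosts -> /26 (62 usable): 192.168.107.192/26
Allocation: 192.168.106.0/24 (142 hosts, 254 usable); 192.168.107.0/25 (100 hosts, 126 usable); 192.168.107.128/26 (60 hosts, 62 usable); 192.168.107.192/26 (34 hosts, 62 usable)


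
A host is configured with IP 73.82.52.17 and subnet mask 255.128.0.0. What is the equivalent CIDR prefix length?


Binary: 11111111.10000000.00000000.00000000
Count leading 1s
Prefix: /9


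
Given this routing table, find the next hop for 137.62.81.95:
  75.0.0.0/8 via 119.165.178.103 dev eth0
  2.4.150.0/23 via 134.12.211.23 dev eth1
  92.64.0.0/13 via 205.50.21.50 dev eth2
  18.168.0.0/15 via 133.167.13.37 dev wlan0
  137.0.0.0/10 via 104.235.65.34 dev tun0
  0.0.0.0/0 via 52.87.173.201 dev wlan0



Longest prefix match for 137.62.81.95:
  /8 75.0.0.0: no
  /23 2.4.150.0: no
  /13 92.64.0.0: no
  /15 18.168.0.0: no
  /10 137.0.0.0: MATCH
  /0 0.0.0.0: MATCH
Selected: next-hop 104.235.65.34 via tun0 (matched /10)


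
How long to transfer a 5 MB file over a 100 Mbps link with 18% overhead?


Effective throughput = 100 * (1 - 18/100) = 82 Mbps
File size in Mb = 5 * 8 = 40 Mb
Time = 40 / 82
Time = 0.4878 seconds


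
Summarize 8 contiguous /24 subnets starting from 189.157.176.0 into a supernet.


Original prefix: /24
Number of subnets: 8 = 2^3
New prefix = 24 - 3 = 21
Supernet: 189.157.176.0/21


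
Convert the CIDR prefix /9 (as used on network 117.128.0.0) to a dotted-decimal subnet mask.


/9 means 9 network bits, 23 host bits
Binary: 11111111100000000000000000000000
Mask: 255.128.0.0


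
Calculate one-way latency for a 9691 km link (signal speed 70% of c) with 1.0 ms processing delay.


Speed = 0.7 * 3e5 km/s = 210000 km/s
Propagation delay = 9691 / 210000 = 0.0461 s = 46.1476 ms
Processing delay = 1.0 ms
Total one-way latency = 47.1476 ms


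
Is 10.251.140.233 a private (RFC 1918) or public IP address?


RFC 1918 private ranges:
  10.0.0.0/8 (10.0.0.0 - 10.255.255.255)
  172.16.0.0/12 (172.16.0.0 - 172.31.255.255)
  192.168.0.0/16 (192.168.0.0 - 192.168.255.255)
Private (in 10.0.0.0/8)


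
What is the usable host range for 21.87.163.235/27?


Network: 21.87.163.224
Broadcast: 21.87.163.255
First usable = network + 1
Last usable = broadcast - 1
Range: 21.87.163.225 to 21.87.163.254


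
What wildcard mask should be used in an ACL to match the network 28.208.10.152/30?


Subnet mask: 255.255.255.252
Wildcard = 255.255.255.255 - subnet mask
255 - 255 = 0
255 - 255 = 0
255 - 255 = 0
255 - 252 = 3
Wildcard: 0.0.0.3


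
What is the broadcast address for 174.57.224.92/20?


Network: 174.57.224.0/20
Host bits = 12
Set all host bits to 1:
Broadcast: 174.57.239.255


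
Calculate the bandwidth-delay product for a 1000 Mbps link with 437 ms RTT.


BDP = bandwidth * RTT
= 1000 Mbps * 437 ms
= 1000 * 1e6 * 437 / 1000 bits
= 437000000 bits
= 54625000 bytes
= 53344.7266 KB
BDP = 437000000 bits (54625000 bytes)


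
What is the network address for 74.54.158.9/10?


IP:   01001010.00110110.10011110.00001001
Mask: 11111111.11000000.00000000.00000000
AND operation:
Net:  01001010.00000000.00000000.00000000
Network: 74.0.0.0/10


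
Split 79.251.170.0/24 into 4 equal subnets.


New prefix = 24 + 2 = 26
Each subnet has 64 addresses
  79.251.170.0/26
  79.251.170.64/26
  79.251.170.128/26
  79.251.170.192/26
Subnets: 79.251.170.0/26, 79.251.170.64/26, 79.251.170.128/26, 79.251.170.192/26


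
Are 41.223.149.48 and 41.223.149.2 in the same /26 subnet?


Mask: 255.255.255.192
41.223.149.48 AND mask = 41.223.149.0
41.223.149.2 AND mask = 41.223.149.0
Yes, same subnet (41.223.149.0)


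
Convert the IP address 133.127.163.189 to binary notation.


133 = 10000101
127 = 01111111
163 = 10100011
189 = 10111101
Binary: 10000101.01111111.10100011.10111101


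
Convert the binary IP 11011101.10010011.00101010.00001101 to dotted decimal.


11011101 = 221
10010011 = 147
00101010 = 42
00001101 = 13
IP: 221.147.42.13


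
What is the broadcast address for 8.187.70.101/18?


Network: 8.187.64.0/18
Host bits = 14
Set all host bits to 1:
Broadcast: 8.187.127.255


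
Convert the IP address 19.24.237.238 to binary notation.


19 = 00010011
24 = 00011000
237 = 11101101
238 = 11101110
Binary: 00010011.00011000.11101101.11101110


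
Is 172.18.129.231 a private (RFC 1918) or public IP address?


RFC 1918 private ranges:
  10.0.0.0/8 (10.0.0.0 - 10.255.255.255)
  172.16.0.0/12 (172.16.0.0 - 172.31.255.255)
  192.168.0.0/16 (192.168.0.0 - 192.168.255.255)
Private (in 172.16.0.0/12)


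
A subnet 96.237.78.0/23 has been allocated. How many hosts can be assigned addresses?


Host bits = 32 - 23 = 9
Total addresses = 2^9 = 512
Usable = total - 2 (network and broadcast)
Usable hosts: 510


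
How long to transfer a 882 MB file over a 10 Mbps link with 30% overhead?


Effective throughput = 10 * (1 - 30/100) = 7 Mbps
File size in Mb = 882 * 8 = 7056 Mb
Time = 7056 / 7
Time = 1008 seconds


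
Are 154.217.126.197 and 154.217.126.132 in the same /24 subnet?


Mask: 255.255.255.0
154.217.126.197 AND mask = 154.217.126.0
154.217.126.132 AND mask = 154.217.126.0
Yes, same subnet (154.217.126.0)


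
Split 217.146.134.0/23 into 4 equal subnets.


New prefix = 23 + 2 = 25
Each subnet has 128 addresses
  217.146.134.0/25
  217.146.134.128/25
  217.146.135.0/25
  217.146.135.128/25
Subnets: 217.146.134.0/25, 217.146.134.128/25, 217.146.135.0/25, 217.146.135.128/25


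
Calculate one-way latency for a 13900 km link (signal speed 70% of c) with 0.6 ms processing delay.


Speed = 0.7 * 3e5 km/s = 210000 km/s
Propagation delay = 13900 / 210000 = 0.0662 s = 66.1905 ms
Processing delay = 0.6 ms
Total one-way latency = 66.7905 ms


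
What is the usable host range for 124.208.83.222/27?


Network: 124.208.83.192
Broadcast: 124.208.83.223
First usable = network + 1
Last usable = broadcast - 1
Range: 124.208.83.193 to 124.208.83.222


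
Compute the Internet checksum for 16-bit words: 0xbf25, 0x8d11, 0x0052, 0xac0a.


Sum all words (with carry folding):
+ 0xbf25 = 0xbf25
+ 0x8d11 = 0x4c37
+ 0x0052 = 0x4c89
+ 0xac0a = 0xf893
One's complement: ~0xf893
Checksum = 0x076c


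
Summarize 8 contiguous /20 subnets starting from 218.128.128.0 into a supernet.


Original prefix: /20
Number of subnets: 8 = 2^3
New prefix = 20 - 3 = 17
Supernet: 218.128.128.0/17


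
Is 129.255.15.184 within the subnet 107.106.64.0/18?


Subnet network: 107.106.64.0
Test IP AND mask: 129.255.0.0
No, 129.255.15.184 is not in 107.106.64.0/18


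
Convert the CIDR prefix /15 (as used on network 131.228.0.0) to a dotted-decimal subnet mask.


/15 means 15 network bits, 17 host bits
Binary: 11111111111111100000000000000000
Mask: 255.254.0.0


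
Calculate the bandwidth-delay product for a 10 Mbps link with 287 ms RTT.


BDP = bandwidth * RTT
= 10 Mbps * 287 ms
= 10 * 1e6 * 287 / 1000 bits
= 2870000 bits
= 358750 bytes
= 350.3418 KB
BDP = 2870000 bits (358750 bytes)


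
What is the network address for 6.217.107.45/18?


IP:   00000110.11011001.01101011.00101101
Mask: 11111111.11111111.11000000.00000000
AND operation:
Net:  00000110.11011001.01000000.00000000
Network: 6.217.64.0/18


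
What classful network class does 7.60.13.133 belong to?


First octet: 7
Binary: 00000111
0xxxxxxx -> Class A (1-126)
Class A, default mask 255.0.0.0 (/8)


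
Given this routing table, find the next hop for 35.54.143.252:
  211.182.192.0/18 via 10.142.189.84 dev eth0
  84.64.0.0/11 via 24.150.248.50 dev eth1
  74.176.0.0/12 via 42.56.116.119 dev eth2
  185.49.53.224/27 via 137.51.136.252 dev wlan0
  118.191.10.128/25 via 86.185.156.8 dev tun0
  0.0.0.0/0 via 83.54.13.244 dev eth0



Longest prefix match for 35.54.143.252:
  /18 211.182.192.0: no
  /11 84.64.0.0: no
  /12 74.176.0.0: no
  /27 185.49.53.224: no
  /25 118.191.10.128: no
  /0 0.0.0.0: MATCH
Selected: next-hop 83.54.13.244 via eth0 (matched /0)


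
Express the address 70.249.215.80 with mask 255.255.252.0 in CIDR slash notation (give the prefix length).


Binary: 11111111.11111111.11111100.00000000
Count leading 1s
Prefix: /22


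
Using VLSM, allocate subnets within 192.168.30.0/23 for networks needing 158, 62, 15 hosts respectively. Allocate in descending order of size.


158 hosts -> /24 (254 usable): 192.168.30.0/24
62 hosts -> /26 (62 usable): 192.168.31.0/26
15 hosts -> /27 (30 usable): 192.168.31.64/27
Allocation: 192.168.30.0/24 (158 hosts, 254 usable); 192.168.31.0/26 (62 hosts, 62 usable); 192.168.31.64/27 (15 hosts, 30 usable)


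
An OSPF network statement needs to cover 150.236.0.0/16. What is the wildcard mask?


Subnet mask: 255.255.0.0
Wildcard = 255.255.255.255 - subnet mask
255 - 255 = 0
255 - 255 = 0
255 - 0 = 255
255 - 0 = 255
Wildcard: 0.0.255.255


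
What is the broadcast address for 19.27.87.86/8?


Network: 19.0.0.0/8
Host bits = 24
Set all host bits to 1:
Broadcast: 19.255.255.255


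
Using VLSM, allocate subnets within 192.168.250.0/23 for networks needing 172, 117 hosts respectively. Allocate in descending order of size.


172 hosts -> /24 (254 usable): 192.168.250.0/24
117 hosts -> /25 (126 usable): 192.168.251.0/25
Allocation: 192.168.250.0/24 (172 hosts, 254 usable); 192.168.251.0/25 (117 hosts, 126 usable)


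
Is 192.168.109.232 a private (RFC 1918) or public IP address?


RFC 1918 private ranges:
  10.0.0.0/8 (10.0.0.0 - 10.255.255.255)
  172.16.0.0/12 (172.16.0.0 - 172.31.255.255)
  192.168.0.0/16 (192.168.0.0 - 192.168.255.255)
Private (in 192.168.0.0/16)


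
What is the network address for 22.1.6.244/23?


IP:   00010110.00000001.00000110.11110100
Mask: 11111111.11111111.11111110.00000000
AND operation:
Net:  00010110.00000001.00000110.00000000
Network: 22.1.6.0/23


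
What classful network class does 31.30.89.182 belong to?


First octet: 31
Binary: 00011111
0xxxxxxx -> Class A (1-126)
Class A, default mask 255.0.0.0 (/8)


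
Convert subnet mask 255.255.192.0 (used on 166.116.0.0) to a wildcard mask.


Subnet mask: 255.255.192.0
Wildcard = 255.255.255.255 - subnet mask
255 - 255 = 0
255 - 255 = 0
255 - 192 = 63
255 - 0 = 255
Wildcard: 0.0.63.255


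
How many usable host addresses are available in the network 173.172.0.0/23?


Host bits = 32 - 23 = 9
Total addresses = 2^9 = 512
Usable = total - 2 (network and broadcast)
Usable hosts: 510


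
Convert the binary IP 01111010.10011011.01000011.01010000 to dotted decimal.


01111010 = 122
10011011 = 155
01000011 = 67
01010000 = 80
IP: 122.155.67.80


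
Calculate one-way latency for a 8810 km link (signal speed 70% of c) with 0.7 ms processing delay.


Speed = 0.7 * 3e5 km/s = 210000 km/s
Propagation delay = 8810 / 210000 = 0.042 s = 41.9524 ms
Processing delay = 0.7 ms
Total one-way latency = 42.6524 ms


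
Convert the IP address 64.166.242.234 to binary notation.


64 = 01000000
166 = 10100110
242 = 11110010
234 = 11101010
Binary: 01000000.10100110.11110010.11101010


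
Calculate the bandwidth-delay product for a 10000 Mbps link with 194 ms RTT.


BDP = bandwidth * RTT
= 10000 Mbps * 194 ms
= 10000 * 1e6 * 194 / 1000 bits
= 1940000000 bits
= 242500000 bytes
= 236816.4062 KB
BDP = 1940000000 bits (242500000 bytes)


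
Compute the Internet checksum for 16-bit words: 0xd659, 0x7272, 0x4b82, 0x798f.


Sum all words (with carry folding):
+ 0xd659 = 0xd659
+ 0x7272 = 0x48cc
+ 0x4b82 = 0x944e
+ 0x798f = 0x0dde
One's complement: ~0x0dde
Checksum = 0xf221


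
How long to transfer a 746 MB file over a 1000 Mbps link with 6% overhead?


Effective throughput = 1000 * (1 - 6/100) = 940 Mbps
File size in Mb = 746 * 8 = 5968 Mb
Time = 5968 / 940
Time = 6.3489 seconds


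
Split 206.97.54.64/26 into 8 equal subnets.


New prefix = 26 + 3 = 29
Each subnet has 8 addresses
  206.97.54.64/29
  206.97.54.72/29
  206.97.54.80/29
  206.97.54.88/29
  206.97.54.96/29
  206.97.54.104/29
  206.97.54.112/29
  206.97.54.120/29
Subnets: 206.97.54.64/29, 206.97.54.72/29, 206.97.54.80/29, 206.97.54.88/29, 206.97.54.96/29, 206.97.54.104/29, 206.97.54.112/29, 206.97.54.120/29


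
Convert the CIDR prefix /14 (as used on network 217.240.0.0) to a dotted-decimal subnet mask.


/14 means 14 network bits, 18 host bits
Binary: 11111111111111000000000000000000
Mask: 255.252.0.0


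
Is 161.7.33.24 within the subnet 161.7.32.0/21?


Subnet network: 161.7.32.0
Test IP AND mask: 161.7.32.0
Yes, 161.7.33.24 is in 161.7.32.0/21


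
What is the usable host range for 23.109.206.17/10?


Network: 23.64.0.0
Broadcast: 23.127.255.255
First usable = network + 1
Last usable = broadcast - 1
Range: 23.64.0.1 to 23.127.255.254


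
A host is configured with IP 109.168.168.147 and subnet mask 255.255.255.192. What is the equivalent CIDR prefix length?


Binary: 11111111.11111111.11111111.11000000
Count leading 1s
Prefix: /26


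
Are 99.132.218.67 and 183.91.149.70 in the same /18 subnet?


Mask: 255.255.192.0
99.132.218.67 AND mask = 99.132.192.0
183.91.149.70 AND mask = 183.91.128.0
No, different subnets (99.132.192.0 vs 183.91.128.0)


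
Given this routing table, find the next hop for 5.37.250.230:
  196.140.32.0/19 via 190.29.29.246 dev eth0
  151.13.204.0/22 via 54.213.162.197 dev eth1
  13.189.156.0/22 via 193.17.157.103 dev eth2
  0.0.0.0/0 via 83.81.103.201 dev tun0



Longest prefix match for 5.37.250.230:
  /19 196.140.32.0: no
  /22 151.13.204.0: no
  /22 13.189.156.0: no
  /0 0.0.0.0: MATCH
Selected: next-hop 83.81.103.201 via tun0 (matched /0)


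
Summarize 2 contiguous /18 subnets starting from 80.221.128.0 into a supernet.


Original prefix: /18
Number of subnets: 2 = 2^1
New prefix = 18 - 1 = 17
Supernet: 80.221.128.0/17


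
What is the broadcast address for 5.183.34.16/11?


Network: 5.160.0.0/11
Host bits = 21
Set all host bits to 1:
Broadcast: 5.191.255.255


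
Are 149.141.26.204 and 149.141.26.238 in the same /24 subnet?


Mask: 255.255.255.0
149.141.26.204 AND mask = 149.141.26.0
149.141.26.238 AND mask = 149.141.26.0
Yes, same subnet (149.141.26.0)


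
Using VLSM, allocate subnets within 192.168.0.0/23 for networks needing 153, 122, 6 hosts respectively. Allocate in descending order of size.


153 hosts -> /24 (254 usable): 192.168.0.0/24
122 hosts -> /25 (126 usable): 192.168.1.0/25
6 hosts -> /29 (6 usable): 192.168.1.128/29
Allocation: 192.168.0.0/24 (153 hosts, 254 usable); 192.168.1.0/25 (122 hosts, 126 usable); 192.168.1.128/29 (6 hosts, 6 usable)
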